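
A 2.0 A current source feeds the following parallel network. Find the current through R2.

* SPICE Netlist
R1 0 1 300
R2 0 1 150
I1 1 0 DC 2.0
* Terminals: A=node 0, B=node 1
All resistors sit directly between nodes 0 and 1, so they are in parallel and share one voltage V; the full source current 2 A splits among them.
1/R_par = 1/300 + 1/150 = 0.01 S  =>  R_par = 100 Ω
V = I × R_par = 2 × 100 = 200 V
I_R2 = V/R2 = 200/150 = 1.333 A

Final answer: 1.333 A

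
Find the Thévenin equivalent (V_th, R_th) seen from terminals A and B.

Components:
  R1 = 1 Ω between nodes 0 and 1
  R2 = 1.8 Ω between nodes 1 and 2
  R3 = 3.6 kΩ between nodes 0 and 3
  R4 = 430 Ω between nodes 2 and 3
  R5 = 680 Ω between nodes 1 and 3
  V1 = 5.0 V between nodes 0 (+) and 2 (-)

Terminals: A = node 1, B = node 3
Step 1 — V_th is the open-circuit voltage V_A - V_B (nothing connected across the terminals).
Nodal analysis, taking node 2 as the 0 V reference.
Source V1 fixes V_0 = 5 V.
KCL at each unknown node (sum of currents leaving = 0; resistances in Ω):
  Node 1: (V_1 - 5)/1 + (V_1 - 0)/1.8 + (V_1 - V_3)/680 = 0
  Node 3: (V_3 - 5)/3600 + (V_3 - 0)/430 + (V_3 - V_1)/680 = 0
Collecting terms (coefficients in siemens):
  1.557·V_1 - 0.001471·V_3 = 5
  0.004074·V_3 - 0.001471·V_1 = 0.001389
Determinant D = (1.557)(0.004074) - (-0.001471)(-0.001471) = 0.006341
V_1 = [(5)(0.004074) - (-0.001471)(0.001389)]/D = 3.213 V
V_3 = [(1.557)(0.001389) - (5)(-0.001471)]/D = 1.501 V
V_th = V_1 - V_3 = 3.213 - 1.501 = 1.712 V
Step 2 — R_th: zero the source — replace V1 by a short circuit (node 2 merges into node 0) — and find the resistance seen between A (node 1) and B (node 3).
Reduce the network between node 1 (A) and node 3 (B) by series/parallel combination:
  Rp1 = R1 ‖ R2 (parallel, both between nodes 0 and 1) = 1/(1/1 + 1/1.8) = 0.6429 Ω
  Rp2 = R3 ‖ R4 (parallel, both between nodes 0 and 3) = 1/(1/3600 + 1/430) = 384.1 Ω
  Rs1 = Rp1 + Rp2 (series, joined only at node 0) = 0.6429 + 384.1 = 384.8 Ω
  Rp3 = R5 ‖ Rs1 (parallel, both between nodes 1 and 3) = 1/(1/680 + 1/384.8) = 245.7 Ω
R_th = 245.7 Ω

Final answer: V_th = 1.712 V, R_th = 245.7 Ω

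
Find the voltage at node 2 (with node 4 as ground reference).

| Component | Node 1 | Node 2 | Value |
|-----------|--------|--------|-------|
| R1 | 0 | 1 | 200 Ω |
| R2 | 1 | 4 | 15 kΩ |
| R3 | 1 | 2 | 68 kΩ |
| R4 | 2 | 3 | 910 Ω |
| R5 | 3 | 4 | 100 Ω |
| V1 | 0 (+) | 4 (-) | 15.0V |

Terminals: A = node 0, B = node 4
Nodal analysis, taking node 4 as the 0 V reference.
Source V1 fixes V_0 = 15 V.
KCL at each unknown node (sum of currents leaving = 0; resistances in Ω):
  Node 1: (V_1 - 15)/200 + (V_1 - 0)/15000 + (V_1 - V_2)/68000 = 0
  Node 2: (V_2 - V_1)/68000 + (V_2 - V_3)/910 = 0
  Node 3: (V_3 - V_2)/910 + (V_3 - 0)/100 = 0
Collecting terms (coefficients in siemens):
  0.005081·V_1 - 0.00001471·V_2 = 0.075
  0.001114·V_2 - 0.00001471·V_1 - 0.001099·V_3 = 0
  0.0111·V_3 - 0.001099·V_2 = 0
Solving these 3 simultaneous equations (Gaussian elimination) gives:
  V_1 = 14.76 V, V_2 = 0.216 V, V_3 = 0.02139 V
The requested potential is V_2 = 0.216 V.

Final answer: V_2 = 0.216 V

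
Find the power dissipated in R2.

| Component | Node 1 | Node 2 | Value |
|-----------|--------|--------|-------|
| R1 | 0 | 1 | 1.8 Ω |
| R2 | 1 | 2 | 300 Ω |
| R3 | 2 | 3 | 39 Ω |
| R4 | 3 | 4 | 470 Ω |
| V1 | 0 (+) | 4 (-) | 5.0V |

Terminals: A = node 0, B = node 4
Nodal analysis, taking node 4 as the 0 V reference.
Source V1 fixes V_0 = 5 V.
KCL at each unknown node (sum of currents leaving = 0; resistances in Ω):
  Node 1: (V_1 - 5)/1.8 + (V_1 - V_2)/300 = 0
  Node 2: (V_2 - V_1)/300 + (V_2 - V_3)/39 = 0
  Node 3: (V_3 - V_2)/39 + (V_3 - 0)/470 = 0
Collecting terms (coefficients in siemens):
  0.5589·V_1 - 0.003333·V_2 = 2.778
  0.02897·V_2 - 0.003333·V_1 - 0.02564·V_3 = 0
  0.02777·V_3 - 0.02564·V_2 = 0
Solving these 3 simultaneous equations (Gaussian elimination) gives:
  V_1 = 4.989 V, V_2 = 3.139 V, V_3 = 2.898 V
I_R2 = (V_1 - V_2)/R2 = (4.989 - 3.139)/300 = 0.006167 A
P_R2 = I_R2² × R2 = (0.006167)² × 300 = 0.01141 W

Final answer: 0.01141 W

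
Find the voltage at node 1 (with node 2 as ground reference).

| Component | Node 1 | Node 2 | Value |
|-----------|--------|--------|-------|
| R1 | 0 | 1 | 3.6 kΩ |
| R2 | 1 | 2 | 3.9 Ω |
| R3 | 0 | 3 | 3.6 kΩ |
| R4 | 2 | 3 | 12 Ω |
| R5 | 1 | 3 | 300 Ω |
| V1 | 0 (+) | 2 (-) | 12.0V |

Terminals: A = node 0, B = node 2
Nodal analysis, taking node 2 as the 0 V reference.
Source V1 fixes V_0 = 12 V.
KCL at each unknown node (sum of currents leaving = 0; resistances in Ω):
  Node 1: (V_1 - 12)/3600 + (V_1 - 0)/3.9 + (V_1 - V_3)/300 = 0
  Node 3: (V_3 - 12)/3600 + (V_3 - 0)/12 + (V_3 - V_1)/300 = 0
Collecting terms (coefficients in siemens):
  0.26·V_1 - 0.003333·V_3 = 0.003333
  0.08694·V_3 - 0.003333·V_1 = 0.003333
Determinant D = (0.26)(0.08694) - (-0.003333)(-0.003333) = 0.0226
V_1 = [(0.003333)(0.08694) - (-0.003333)(0.003333)]/D = 0.01332 V
V_3 = [(0.26)(0.003333) - (0.003333)(-0.003333)]/D = 0.03885 V
The requested potential is V_1 = 0.01332 V.

Final answer: V_1 = 0.01332 V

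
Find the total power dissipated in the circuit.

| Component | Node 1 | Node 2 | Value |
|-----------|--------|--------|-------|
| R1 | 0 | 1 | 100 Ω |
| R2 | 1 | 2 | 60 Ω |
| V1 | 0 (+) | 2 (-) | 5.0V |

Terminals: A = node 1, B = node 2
Nodal analysis, taking node 2 as the 0 V reference.
Source V1 fixes V_0 = 5 V.
KCL at each unknown node (sum of currents leaving = 0; resistances in Ω):
  Node 1: (V_1 - 5)/100 + (V_1 - 0)/60 = 0
Collecting terms: 0.02667 × V_1 = 0.05  =>  V_1 = 1.875 V
Power in each resistor, P = (ΔV)²/R:
  P_R1 = (5 - 1.875)²/100 = 0.09766 W
  P_R2 = (1.875 - 0)²/60 = 0.05859 W
P_total = P_R1 + P_R2 = 0.1562 W

Final answer: 0.1562 W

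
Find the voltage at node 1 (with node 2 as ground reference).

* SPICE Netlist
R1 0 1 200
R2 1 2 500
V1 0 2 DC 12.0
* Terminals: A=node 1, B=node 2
Nodal analysis, taking node 2 as the 0 V reference.
Source V1 fixes V_0 = 12 V.
KCL at each unknown node (sum of currents leaving = 0; resistances in Ω):
  Node 1: (V_1 - 12)/200 + (V_1 - 0)/500 = 0
Collecting terms: 0.007 × V_1 = 0.06  =>  V_1 = 8.571 V
The requested potential is V_1 = 8.571 V.

Final answer: V_1 = 8.571 V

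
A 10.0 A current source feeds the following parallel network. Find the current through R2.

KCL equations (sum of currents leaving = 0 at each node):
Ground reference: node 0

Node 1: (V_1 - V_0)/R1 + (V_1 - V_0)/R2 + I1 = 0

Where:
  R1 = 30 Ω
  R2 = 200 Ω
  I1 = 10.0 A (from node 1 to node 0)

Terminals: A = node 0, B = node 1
All resistors sit directly between nodes 0 and 1, so they are in parallel and share one voltage V; the full source current 10 A splits among them.
1/R_par = 1/30 + 1/200 = 0.03833 S  =>  R_par = 26.09 Ω
V = I × R_par = 10 × 26.09 = 260.9 V
I_R2 = V/R2 = 260.9/200 = 1.304 A

Final answer: 1.304 A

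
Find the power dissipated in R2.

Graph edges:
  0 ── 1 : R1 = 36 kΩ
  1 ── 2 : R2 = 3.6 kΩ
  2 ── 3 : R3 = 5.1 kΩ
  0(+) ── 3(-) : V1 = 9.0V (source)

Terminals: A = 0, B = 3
Nodal analysis, taking node 3 as the 0 V reference.
Source V1 fixes V_0 = 9 V.
KCL at each unknown node (sum of currents leaving = 0; resistances in Ω):
  Node 1: (V_1 - 9)/36000 + (V_1 - V_2)/3600 = 0
  Node 2: (V_2 - V_1)/3600 + (V_2 - 0)/5100 = 0
Collecting terms (coefficients in siemens):
  0.0003056·V_1 - 0.0002778·V_2 = 0.00025
  0.0004739·V_2 - 0.0002778·V_1 = 0
Determinant D = (0.0003056)(0.0004739) - (-0.0002778)(-0.0002778) = 0.00000006763
V_1 = [(0.00025)(0.0004739) - (-0.0002778)(0)]/D = 1.752 V
V_2 = [(0.0003056)(0) - (0.00025)(-0.0002778)]/D = 1.027 V
I_R2 = (V_1 - V_2)/R2 = (1.752 - 1.027)/3600 = 0.0002013 A
P_R2 = I_R2² × R2 = (0.0002013)² × 3600 = 0.0001459 W

Final answer: 0.0001459 W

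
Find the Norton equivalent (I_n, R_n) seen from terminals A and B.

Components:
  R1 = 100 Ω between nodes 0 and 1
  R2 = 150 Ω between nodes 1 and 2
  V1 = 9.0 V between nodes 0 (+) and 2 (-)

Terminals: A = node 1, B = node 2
Find the Thévenin equivalent first; then I_n = V_th/R_th and R_n = R_th.
Step 1 — V_th is the open-circuit voltage V_A - V_B (nothing connected across the terminals).
Nodal analysis, taking node 2 as the 0 V reference.
Source V1 fixes V_0 = 9 V.
KCL at each unknown node (sum of currents leaving = 0; resistances in Ω):
  Node 1: (V_1 - 9)/100 + (V_1 - 0)/150 = 0
Collecting terms: 0.01667 × V_1 = 0.09  =>  V_1 = 5.4 V
V_th = V_1 - V_2 = 5.4 - 0 = 5.4 V
Step 2 — R_th: zero the source — replace V1 by a short circuit (node 2 merges into node 0) — and find the resistance seen between A (node 1) and B (node 0).
Reduce the network between node 1 (A) and node 0 (B) by series/parallel combination:
  Rp1 = R1 ‖ R2 (parallel, both between nodes 0 and 1) = 1/(1/100 + 1/150) = 60 Ω
R_th = 60 Ω
I_n = V_th/R_th = 5.4/60 = 0.09 A, and R_n = R_th = 60 Ω

Final answer: I_n = 0.09 A, R_n = 60 Ω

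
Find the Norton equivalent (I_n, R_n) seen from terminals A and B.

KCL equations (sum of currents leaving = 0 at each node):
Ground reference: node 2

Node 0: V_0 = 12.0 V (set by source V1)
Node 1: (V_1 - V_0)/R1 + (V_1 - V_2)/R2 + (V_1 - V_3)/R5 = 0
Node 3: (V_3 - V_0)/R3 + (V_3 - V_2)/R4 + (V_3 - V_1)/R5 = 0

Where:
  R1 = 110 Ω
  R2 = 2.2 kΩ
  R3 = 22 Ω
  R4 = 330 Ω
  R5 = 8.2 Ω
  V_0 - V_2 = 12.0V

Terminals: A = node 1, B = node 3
Find the Thévenin equivalent first; then I_n = V_th/R_th and R_n = R_th.
Step 1 — V_th is the open-circuit voltage V_A - V_B (nothing connected across the terminals).
Nodal analysis, taking node 2 as the 0 V reference.
Source V1 fixes V_0 = 12 V.
KCL at each unknown node (sum of currents leaving = 0; resistances in Ω):
  Node 1: (V_1 - 12)/110 + (V_1 - 0)/2200 + (V_1 - V_3)/8.2 = 0
  Node 3: (V_3 - 12)/22 + (V_3 - 0)/330 + (V_3 - V_1)/8.2 = 0
Collecting terms (coefficients in siemens):
  0.1315·V_1 - 0.122·V_3 = 0.1091
  0.1704·V_3 - 0.122·V_1 = 0.5455
Determinant D = (0.1315)(0.1704) - (-0.122)(-0.122) = 0.00754
V_1 = [(0.1091)(0.1704) - (-0.122)(0.5455)]/D = 11.29 V
V_3 = [(0.1315)(0.5455) - (0.1091)(-0.122)]/D = 11.28 V
V_th = V_1 - V_3 = 11.29 - 11.28 = 0.01096 V
Step 2 — R_th: zero the source — replace V1 by a short circuit (node 2 merges into node 0) — and find the resistance seen between A (node 1) and B (node 3).
Reduce the network between node 1 (A) and node 3 (B) by series/parallel combination:
  Rp1 = R1 ‖ R2 (parallel, both between nodes 0 and 1) = 1/(1/110 + 1/2200) = 104.8 Ω
  Rp2 = R3 ‖ R4 (parallel, both between nodes 0 and 3) = 1/(1/22 + 1/330) = 20.62 Ω
  Rs1 = Rp1 + Rp2 (series, joined only at node 0) = 104.8 + 20.62 = 125.4 Ω
  Rp3 = R5 ‖ Rs1 (parallel, both between nodes 1 and 3) = 1/(1/8.2 + 1/125.4) = 7.697 Ω
R_th = 7.697 Ω
I_n = V_th/R_th = 0.01096/7.697 = 0.001424 A, and R_n = R_th = 7.697 Ω

Final answer: I_n = 0.001424 A, R_n = 7.697 Ω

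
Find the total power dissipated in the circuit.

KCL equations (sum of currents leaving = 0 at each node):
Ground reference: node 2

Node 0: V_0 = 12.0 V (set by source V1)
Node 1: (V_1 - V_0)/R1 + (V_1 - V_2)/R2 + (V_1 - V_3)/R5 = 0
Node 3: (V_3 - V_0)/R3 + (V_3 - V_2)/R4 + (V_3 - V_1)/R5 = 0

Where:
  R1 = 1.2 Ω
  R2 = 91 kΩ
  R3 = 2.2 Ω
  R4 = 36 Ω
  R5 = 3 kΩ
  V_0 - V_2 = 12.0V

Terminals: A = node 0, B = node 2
Nodal analysis, taking node 2 as the 0 V reference.
Source V1 fixes V_0 = 12 V.
KCL at each unknown node (sum of currents leaving = 0; resistances in Ω):
  Node 1: (V_1 - 12)/1.2 + (V_1 - 0)/91000 + (V_1 - V_3)/3000 = 0
  Node 3: (V_3 - 12)/2.2 + (V_3 - 0)/36 + (V_3 - V_1)/3000 = 0
Collecting terms (coefficients in siemens):
  0.8337·V_1 - 0.0003333·V_3 = 10
  0.4827·V_3 - 0.0003333·V_1 = 5.455
Determinant D = (0.8337)(0.4827) - (-0.0003333)(-0.0003333) = 0.4024
V_1 = [(10)(0.4827) - (-0.0003333)(5.455)]/D = 12 V
V_3 = [(0.8337)(5.455) - (10)(-0.0003333)]/D = 11.31 V
Power in each resistor, P = (ΔV)²/R:
  P_R1 = (12 - 12)²/1.2 = 0.0000001572 W
  P_R2 = (12 - 0)²/91000 = 0.001582 W
  P_R3 = (12 - 11.31)²/2.2 = 0.2168 W
  P_R4 = (0 - 11.31)²/36 = 3.553 W
  P_R5 = (12 - 11.31)²/3000 = 0.0001588 W
P_total = P_R1 + P_R2 + P_R3 + P_R4 + P_R5 = 3.771 W

Final answer: 3.771 W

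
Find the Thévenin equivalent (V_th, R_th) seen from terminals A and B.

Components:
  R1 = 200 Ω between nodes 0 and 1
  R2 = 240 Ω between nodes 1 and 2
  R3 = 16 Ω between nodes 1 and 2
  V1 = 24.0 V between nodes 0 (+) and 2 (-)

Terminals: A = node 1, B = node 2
Step 1 — V_th is the open-circuit voltage V_A - V_B (nothing connected across the terminals).
Nodal analysis, taking node 2 as the 0 V reference.
Source V1 fixes V_0 = 24 V.
KCL at each unknown node (sum of currents leaving = 0; resistances in Ω):
  Node 1: (V_1 - 24)/200 + (V_1 - 0)/240 + (V_1 - 0)/16 = 0
Collecting terms: 0.07167 × V_1 = 0.12  =>  V_1 = 1.674 V
V_th = V_1 - V_2 = 1.674 - 0 = 1.674 V
Step 2 — R_th: zero the source — replace V1 by a short circuit (node 2 merges into node 0) — and find the resistance seen between A (node 1) and B (node 0).
Reduce the network between node 1 (A) and node 0 (B) by series/parallel combination:
  Rp1 = R1 ‖ R2 ‖ R3 (parallel, all between nodes 0 and 1) = 1/(1/200 + 1/240 + 1/16) = 13.95 Ω
R_th = 13.95 Ω

Final answer: V_th = 1.674 V, R_th = 13.95 Ω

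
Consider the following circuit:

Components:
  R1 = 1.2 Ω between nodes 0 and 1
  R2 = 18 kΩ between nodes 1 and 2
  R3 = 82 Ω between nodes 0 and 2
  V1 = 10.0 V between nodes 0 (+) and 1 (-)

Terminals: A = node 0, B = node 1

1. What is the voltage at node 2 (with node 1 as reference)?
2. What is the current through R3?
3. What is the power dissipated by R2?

Nodal analysis, taking node 1 as the 0 V reference.
Source V1 fixes V_0 = 10 V.
KCL at each unknown node (sum of currents leaving = 0; resistances in Ω):
  Node 2: (V_2 - 0)/18000 + (V_2 - 10)/82 = 0
Collecting terms: 0.01225 × V_2 = 0.122  =>  V_2 = 9.955 V
Part 1:
  Read off the nodal solution: V_2 = 9.955 V
Part 2:
  I_R3 = (V_0 - V_2)/R3 = (10 - 9.955)/82 = 0.000553 A
  Magnitude: I_R3 = 0.000553 A
Part 3:
  I_R2 = (V_1 - V_2)/R2 = (0 - 9.955)/18000 = -0.000553 A
  P_R2 = I_R2² × R2 = (-0.000553)² × 18000 = 0.005505 W

Final answers:
1. V_2 = 9.955 V
2. I_R3 = 0.000553 A
3. P_R2 = 0.005505 W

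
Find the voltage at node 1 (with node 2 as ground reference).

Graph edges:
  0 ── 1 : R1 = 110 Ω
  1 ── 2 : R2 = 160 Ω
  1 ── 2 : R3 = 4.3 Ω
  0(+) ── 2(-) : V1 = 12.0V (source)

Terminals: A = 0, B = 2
Nodal analysis, taking node 2 as the 0 V reference.
Source V1 fixes V_0 = 12 V.
KCL at each unknown node (sum of currents leaving = 0; resistances in Ω):
  Node 1: (V_1 - 12)/110 + (V_1 - 0)/160 + (V_1 - 0)/4.3 = 0
Collecting terms: 0.2479 × V_1 = 0.1091  =>  V_1 = 0.4401 V
The requested potential is V_1 = 0.4401 V.

Final answer: V_1 = 0.4401 V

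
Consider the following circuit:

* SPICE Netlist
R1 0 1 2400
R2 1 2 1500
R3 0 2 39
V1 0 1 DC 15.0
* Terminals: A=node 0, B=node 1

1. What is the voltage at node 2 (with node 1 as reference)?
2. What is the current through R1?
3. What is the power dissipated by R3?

Nodal analysis, taking node 1 as the 0 V reference.
Source V1 fixes V_0 = 15 V.
KCL at each unknown node (sum of currents leaving = 0; resistances in Ω):
  Node 2: (V_2 - 0)/1500 + (V_2 - 15)/39 = 0
Collecting terms: 0.02631 × V_2 = 0.3846  =>  V_2 = 14.62 V
Part 1:
  Read off the nodal solution: V_2 = 14.62 V
Part 2:
  I_R1 = (V_0 - V_1)/R1 = (15 - 0)/2400 = 0.00625 A
  Magnitude: I_R1 = 0.00625 A
Part 3:
  I_R3 = (V_0 - V_2)/R3 = (15 - 14.62)/39 = 0.009747 A
  P_R3 = I_R3² × R3 = (0.009747)² × 39 = 0.003705 W

Final answers:
1. V_2 = 14.62 V
2. I_R1 = 0.00625 A
3. P_R3 = 0.003705 W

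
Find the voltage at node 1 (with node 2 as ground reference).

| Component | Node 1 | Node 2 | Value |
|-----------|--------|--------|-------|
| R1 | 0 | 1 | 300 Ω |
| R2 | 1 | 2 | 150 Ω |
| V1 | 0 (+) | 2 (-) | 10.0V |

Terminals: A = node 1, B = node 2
Nodal analysis, taking node 2 as the 0 V reference.
Source V1 fixes V_0 = 10 V.
KCL at each unknown node (sum of currents leaving = 0; resistances in Ω):
  Node 1: (V_1 - 10)/300 + (V_1 - 0)/150 = 0
Collecting terms: 0.01 × V_1 = 0.03333  =>  V_1 = 3.333 V
The requested potential is V_1 = 3.333 V.

Final answer: V_1 = 3.333 V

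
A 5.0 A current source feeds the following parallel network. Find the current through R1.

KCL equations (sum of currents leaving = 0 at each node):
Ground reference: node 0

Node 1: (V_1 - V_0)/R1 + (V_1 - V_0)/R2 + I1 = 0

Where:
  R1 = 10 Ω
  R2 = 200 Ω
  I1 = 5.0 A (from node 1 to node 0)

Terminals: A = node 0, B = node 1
All resistors sit directly between nodes 0 and 1, so they are in parallel and share one voltage V; the full source current 5 A splits among them.
1/R_par = 1/10 + 1/200 = 0.105 S  =>  R_par = 9.524 Ω
V = I × R_par = 5 × 9.524 = 47.62 V
I_R1 = V/R1 = 47.62/10 = 4.762 A

Final answer: 4.762 A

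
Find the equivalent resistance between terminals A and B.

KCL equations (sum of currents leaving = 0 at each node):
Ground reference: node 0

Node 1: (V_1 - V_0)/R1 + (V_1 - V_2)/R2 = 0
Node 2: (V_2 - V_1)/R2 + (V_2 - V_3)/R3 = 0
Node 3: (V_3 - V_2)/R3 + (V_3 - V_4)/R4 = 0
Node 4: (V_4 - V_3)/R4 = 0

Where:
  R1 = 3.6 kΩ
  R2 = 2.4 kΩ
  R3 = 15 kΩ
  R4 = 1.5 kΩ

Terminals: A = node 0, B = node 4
Reduce the network between node 0 (A) and node 4 (B) by series/parallel combination:
  Rs1 = R1 + R2 (series, joined only at node 1) = 3600 + 2400 = 6000 Ω
  Rs2 = R3 + Rs1 (series, joined only at node 2) = 15000 + 6000 = 21000 Ω
  Rs3 = R4 + Rs2 (series, joined only at node 3) = 1500 + 21000 = 22500 Ω
R_eq = 22.5 kΩ

Final answer: 22.5 kΩ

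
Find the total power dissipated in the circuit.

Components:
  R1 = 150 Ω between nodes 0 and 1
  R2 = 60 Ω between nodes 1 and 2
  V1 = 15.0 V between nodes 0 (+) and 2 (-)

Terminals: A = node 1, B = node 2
Nodal analysis, taking node 2 as the 0 V reference.
Source V1 fixes V_0 = 15 V.
KCL at each unknown node (sum of currents leaving = 0; resistances in Ω):
  Node 1: (V_1 - 15)/150 + (V_1 - 0)/60 = 0
Collecting terms: 0.02333 × V_1 = 0.1  =>  V_1 = 4.286 V
Power in each resistor, P = (ΔV)²/R:
  P_R1 = (15 - 4.286)²/150 = 0.7653 W
  P_R2 = (4.286 - 0)²/60 = 0.3061 W
P_total = P_R1 + P_R2 = 1.071 W

Final answer: 1.071 W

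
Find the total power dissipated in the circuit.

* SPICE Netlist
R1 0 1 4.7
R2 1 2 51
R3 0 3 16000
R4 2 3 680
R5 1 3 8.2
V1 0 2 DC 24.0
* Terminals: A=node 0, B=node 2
Nodal analysis, taking node 2 as the 0 V reference.
Source V1 fixes V_0 = 24 V.
KCL at each unknown node (sum of currents leaving = 0; resistances in Ω):
  Node 1: (V_1 - 24)/4.7 + (V_1 - 0)/51 + (V_1 - V_3)/8.2 = 0
  Node 3: (V_3 - 24)/16000 + (V_3 - 0)/680 + (V_3 - V_1)/8.2 = 0
Collecting terms (coefficients in siemens):
  0.3543·V_1 - 0.122·V_3 = 5.106
  0.1235·V_3 - 0.122·V_1 = 0.0015
Determinant D = (0.3543)(0.1235) - (-0.122)(-0.122) = 0.02888
V_1 = [(5.106)(0.1235) - (-0.122)(0.0015)]/D = 21.84 V
V_3 = [(0.3543)(0.0015) - (5.106)(-0.122)]/D = 21.58 V
Power in each resistor, P = (ΔV)²/R:
  P_R1 = (24 - 21.84)²/4.7 = 0.9936 W
  P_R2 = (21.84 - 0)²/51 = 9.352 W
  P_R3 = (24 - 21.58)²/16000 = 0.000366 W
  P_R4 = (0 - 21.58)²/680 = 0.6848 W
  P_R5 = (21.84 - 21.58)²/8.2 = 0.00818 W
P_total = P_R1 + P_R2 + P_R3 + P_R4 + P_R5 = 11.04 W

Final answer: 11.04 W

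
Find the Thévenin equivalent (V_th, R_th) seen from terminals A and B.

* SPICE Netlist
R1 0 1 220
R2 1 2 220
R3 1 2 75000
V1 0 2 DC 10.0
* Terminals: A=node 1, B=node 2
Step 1 — V_th is the open-circuit voltage V_A - V_B (nothing connected across the terminals).
Nodal analysis, taking node 2 as the 0 V reference.
Source V1 fixes V_0 = 10 V.
KCL at each unknown node (sum of currents leaving = 0; resistances in Ω):
  Node 1: (V_1 - 10)/220 + (V_1 - 0)/220 + (V_1 - 0)/75000 = 0
Collecting terms: 0.009104 × V_1 = 0.04545  =>  V_1 = 4.993 V
V_th = V_1 - V_2 = 4.993 - 0 = 4.993 V
Step 2 — R_th: zero the source — replace V1 by a short circuit (node 2 merges into node 0) — and find the resistance seen between A (node 1) and B (node 0).
Reduce the network between node 1 (A) and node 0 (B) by series/parallel combination:
  Rp1 = R1 ‖ R2 ‖ R3 (parallel, all between nodes 0 and 1) = 1/(1/220 + 1/220 + 1/75000) = 109.8 Ω
R_th = 109.8 Ω

Final answer: V_th = 4.993 V, R_th = 109.8 Ω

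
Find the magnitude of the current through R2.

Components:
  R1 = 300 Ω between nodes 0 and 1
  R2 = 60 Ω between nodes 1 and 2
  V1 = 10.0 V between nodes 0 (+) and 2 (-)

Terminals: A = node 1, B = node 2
Nodal analysis, taking node 2 as the 0 V reference.
Source V1 fixes V_0 = 10 V.
KCL at each unknown node (sum of currents leaving = 0; resistances in Ω):
  Node 1: (V_1 - 10)/300 + (V_1 - 0)/60 = 0
Collecting terms: 0.02 × V_1 = 0.03333  =>  V_1 = 1.667 V
I_R2 = (V_1 - V_2)/R2 = (1.667 - 0)/60 = 0.02778 A
|I_R2| = 0.02778 A

Final answer: |I_R2| = 0.02778 A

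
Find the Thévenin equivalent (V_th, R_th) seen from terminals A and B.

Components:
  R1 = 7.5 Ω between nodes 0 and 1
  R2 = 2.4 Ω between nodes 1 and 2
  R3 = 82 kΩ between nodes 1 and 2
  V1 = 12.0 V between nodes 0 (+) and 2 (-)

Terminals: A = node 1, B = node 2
Step 1 — V_th is the open-circuit voltage V_A - V_B (nothing connected across the terminals).
Nodal analysis, taking node 2 as the 0 V reference.
Source V1 fixes V_0 = 12 V.
KCL at each unknown node (sum of currents leaving = 0; resistances in Ω):
  Node 1: (V_1 - 12)/7.5 + (V_1 - 0)/2.4 + (V_1 - 0)/82000 = 0
Collecting terms: 0.55 × V_1 = 1.6  =>  V_1 = 2.909 V
V_th = V_1 - V_2 = 2.909 - 0 = 2.909 V
Step 2 — R_th: zero the source — replace V1 by a short circuit (node 2 merges into node 0) — and find the resistance seen between A (node 1) and B (node 0).
Reduce the network between node 1 (A) and node 0 (B) by series/parallel combination:
  Rp1 = R1 ‖ R2 ‖ R3 (parallel, all between nodes 0 and 1) = 1/(1/7.5 + 1/2.4 + 1/82000) = 1.818 Ω
R_th = 1.818 Ω

Final answer: V_th = 2.909 V, R_th = 1.818 Ω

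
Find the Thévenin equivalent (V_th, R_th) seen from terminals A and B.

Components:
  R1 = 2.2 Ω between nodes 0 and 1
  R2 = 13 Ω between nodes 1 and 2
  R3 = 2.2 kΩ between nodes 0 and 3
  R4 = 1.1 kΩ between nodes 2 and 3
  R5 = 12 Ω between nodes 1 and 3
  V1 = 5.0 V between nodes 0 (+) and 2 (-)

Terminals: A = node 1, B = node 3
Step 1 — V_th is the open-circuit voltage V_A - V_B (nothing connected across the terminals).
Nodal analysis, taking node 2 as the 0 V reference.
Source V1 fixes V_0 = 5 V.
KCL at each unknown node (sum of currents leaving = 0; resistances in Ω):
  Node 1: (V_1 - 5)/2.2 + (V_1 - 0)/13 + (V_1 - V_3)/12 = 0
  Node 3: (V_3 - 5)/2200 + (V_3 - 0)/1100 + (V_3 - V_1)/12 = 0
Collecting terms (coefficients in siemens):
  0.6148·V_1 - 0.08333·V_3 = 2.273
  0.0847·V_3 - 0.08333·V_1 = 0.002273
Determinant D = (0.6148)(0.0847) - (-0.08333)(-0.08333) = 0.04513
V_1 = [(2.273)(0.0847) - (-0.08333)(0.002273)]/D = 4.27 V
V_3 = [(0.6148)(0.002273) - (2.273)(-0.08333)]/D = 4.228 V
V_th = V_1 - V_3 = 4.27 - 4.228 = 0.04191 V
Step 2 — R_th: zero the source — replace V1 by a short circuit (node 2 merges into node 0) — and find the resistance seen between A (node 1) and B (node 3).
Reduce the network between node 1 (A) and node 3 (B) by series/parallel combination:
  Rp1 = R1 ‖ R2 (parallel, both between nodes 0 and 1) = 1/(1/2.2 + 1/13) = 1.882 Ω
  Rp2 = R3 ‖ R4 (parallel, both between nodes 0 and 3) = 1/(1/2200 + 1/1100) = 733.3 Ω
  Rs1 = Rp1 + Rp2 (series, joined only at node 0) = 1.882 + 733.3 = 735.2 Ω
  Rp3 = R5 ‖ Rs1 (parallel, both between nodes 1 and 3) = 1/(1/12 + 1/735.2) = 11.81 Ω
R_th = 11.81 Ω

Final answer: V_th = 0.04191 V, R_th = 11.81 Ω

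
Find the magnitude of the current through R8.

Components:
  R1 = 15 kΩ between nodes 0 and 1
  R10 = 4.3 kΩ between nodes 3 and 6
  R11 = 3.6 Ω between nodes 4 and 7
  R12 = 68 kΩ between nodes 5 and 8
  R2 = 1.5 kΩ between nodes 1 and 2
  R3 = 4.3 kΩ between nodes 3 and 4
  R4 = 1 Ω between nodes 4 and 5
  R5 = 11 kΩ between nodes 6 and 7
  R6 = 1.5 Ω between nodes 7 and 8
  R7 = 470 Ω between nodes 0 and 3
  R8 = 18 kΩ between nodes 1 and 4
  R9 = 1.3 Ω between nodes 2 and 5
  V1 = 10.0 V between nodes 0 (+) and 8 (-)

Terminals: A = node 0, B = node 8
Nodal analysis, taking node 8 as the 0 V reference.
Source V1 fixes V_0 = 10 V.
KCL at each unknown node (sum of currents leaving = 0; resistances in Ω):
  Node 1: (V_1 - 10)/15000 + (V_1 - V_2)/1500 + (V_1 - V_4)/18000 = 0
  Node 2: (V_2 - V_1)/1500 + (V_2 - V_5)/1.3 = 0
  Node 3: (V_3 - V_4)/4300 + (V_3 - 10)/470 + (V_3 - V_6)/4300 = 0
  Node 4: (V_4 - V_3)/4300 + (V_4 - V_5)/1 + (V_4 - V_1)/18000 + (V_4 - V_7)/3.6 = 0
  Node 5: (V_5 - V_4)/1 + (V_5 - V_2)/1.3 + (V_5 - 0)/68000 = 0
  Node 6: (V_6 - V_7)/11000 + (V_6 - V_3)/4300 = 0
  Node 7: (V_7 - V_6)/11000 + (V_7 - 0)/1.5 + (V_7 - V_4)/3.6 = 0
Collecting terms (coefficients in siemens):
  0.0007889·V_1 - 0.0006667·V_2 - 0.00005556·V_4 = 0.0006667
  0.7699·V_2 - 0.0006667·V_1 - 0.7692·V_5 = 0
  0.002593·V_3 - 0.0002326·V_4 - 0.0002326·V_6 = 0.02128
  1.278·V_4 - 0.00005556·V_1 - 0.0002326·V_3 - 1·V_5 - 0.2778·V_7 = 0
  1.769·V_5 - 0.7692·V_2 - 1·V_4 = 0
  0.0003235·V_6 - 0.0002326·V_3 - 0.00009091·V_7 = 0
  0.9445·V_7 - 0.2778·V_4 - 0.00009091·V_6 = 0
Solving these 7 simultaneous equations (Gaussian elimination) gives:
  V_1 = 0.8593 V, V_2 = 0.01565 V, V_3 = 8.773 V, V_4 = 0.01435 V
  V_5 = 0.01492 V, V_6 = 6.309 V, V_7 = 0.004829 V
I_R8 = (V_1 - V_4)/R8 = (0.8593 - 0.01435)/18000 = 0.00004694 A
|I_R8| = 0.00004694 A

Final answer: |I_R8| = 4.694e-05 A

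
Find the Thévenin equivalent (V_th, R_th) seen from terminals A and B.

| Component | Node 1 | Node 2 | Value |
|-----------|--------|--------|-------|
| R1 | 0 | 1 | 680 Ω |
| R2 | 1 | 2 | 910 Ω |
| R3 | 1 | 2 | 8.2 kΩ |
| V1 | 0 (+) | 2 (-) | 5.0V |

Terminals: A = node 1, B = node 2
Step 1 — V_th is the open-circuit voltage V_A - V_B (nothing connected across the terminals).
Nodal analysis, taking node 2 as the 0 V reference.
Source V1 fixes V_0 = 5 V.
KCL at each unknown node (sum of currents leaving = 0; resistances in Ω):
  Node 1: (V_1 - 5)/680 + (V_1 - 0)/910 + (V_1 - 0)/8200 = 0
Collecting terms: 0.002691 × V_1 = 0.007353  =>  V_1 = 2.732 V
V_th = V_1 - V_2 = 2.732 - 0 = 2.732 V
Step 2 — R_th: zero the source — replace V1 by a short circuit (node 2 merges into node 0) — and find the resistance seen between A (node 1) and B (node 0).
Reduce the network between node 1 (A) and node 0 (B) by series/parallel combination:
  Rp1 = R1 ‖ R2 ‖ R3 (parallel, all between nodes 0 and 1) = 1/(1/680 + 1/910 + 1/8200) = 371.5 Ω
R_th = 371.5 Ω

Final answer: V_th = 2.732 V, R_th = 371.5 Ω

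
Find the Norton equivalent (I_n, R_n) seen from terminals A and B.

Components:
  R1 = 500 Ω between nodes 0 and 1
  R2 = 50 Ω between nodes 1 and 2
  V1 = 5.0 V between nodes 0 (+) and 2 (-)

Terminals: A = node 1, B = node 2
Find the Thévenin equivalent first; then I_n = V_th/R_th and R_n = R_th.
Step 1 — V_th is the open-circuit voltage V_A - V_B (nothing connected across the terminals).
Nodal analysis, taking node 2 as the 0 V reference.
Source V1 fixes V_0 = 5 V.
KCL at each unknown node (sum of currents leaving = 0; resistances in Ω):
  Node 1: (V_1 - 5)/500 + (V_1 - 0)/50 = 0
Collecting terms: 0.022 × V_1 = 0.01  =>  V_1 = 0.4545 V
V_th = V_1 - V_2 = 0.4545 - 0 = 0.4545 V
Step 2 — R_th: zero the source — replace V1 by a short circuit (node 2 merges into node 0) — and find the resistance seen between A (node 1) and B (node 0).
Reduce the network between node 1 (A) and node 0 (B) by series/parallel combination:
  Rp1 = R1 ‖ R2 (parallel, both between nodes 0 and 1) = 1/(1/500 + 1/50) = 45.45 Ω
R_th = 45.45 Ω
I_n = V_th/R_th = 0.4545/45.45 = 0.01 A, and R_n = R_th = 45.45 Ω

Final answer: I_n = 0.01 A, R_n = 45.45 Ω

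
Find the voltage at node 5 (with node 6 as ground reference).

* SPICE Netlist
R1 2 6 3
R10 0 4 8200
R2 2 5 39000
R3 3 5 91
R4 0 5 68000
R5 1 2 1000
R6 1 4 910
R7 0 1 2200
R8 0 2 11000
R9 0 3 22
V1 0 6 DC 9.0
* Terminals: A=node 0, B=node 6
Nodal analysis, taking node 6 as the 0 V reference.
Source V1 fixes V_0 = 9 V.
KCL at each unknown node (sum of currents leaving = 0; resistances in Ω):
  Node 1: (V_1 - V_2)/1000 + (V_1 - V_4)/910 + (V_1 - 9)/2200 = 0
  Node 2: (V_2 - 0)/3 + (V_2 - V_5)/39000 + (V_2 - V_1)/1000 + (V_2 - 9)/11000 = 0
  Node 3: (V_3 - V_5)/91 + (V_3 - 9)/22 = 0
  Node 4: (V_4 - V_1)/910 + (V_4 - 9)/8200 = 0
  Node 5: (V_5 - V_2)/39000 + (V_5 - V_3)/91 + (V_5 - 9)/68000 = 0
Collecting terms (coefficients in siemens):
  0.002553·V_1 - 0.001·V_2 - 0.001099·V_4 = 0.004091
  0.3344·V_2 - 0.001·V_1 - 0.00002564·V_5 = 0.0008182
  0.05644·V_3 - 0.01099·V_5 = 0.4091
  0.001221·V_4 - 0.001099·V_1 = 0.001098
  0.01103·V_5 - 0.00002564·V_2 - 0.01099·V_3 = 0.0001324
Solving these 5 simultaneous equations (Gaussian elimination) gives:
  V_1 = 3.255 V, V_2 = 0.01287 V, V_3 = 8.995 V, V_4 = 3.829 V
  V_5 = 8.974 V
The requested potential is V_5 = 8.974 V.

Final answer: V_5 = 8.974 V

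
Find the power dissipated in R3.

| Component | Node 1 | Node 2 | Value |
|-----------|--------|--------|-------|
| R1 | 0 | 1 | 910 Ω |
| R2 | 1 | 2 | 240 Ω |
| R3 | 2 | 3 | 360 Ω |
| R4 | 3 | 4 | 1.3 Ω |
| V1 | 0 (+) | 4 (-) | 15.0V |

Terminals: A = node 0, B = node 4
Nodal analysis, taking node 4 as the 0 V reference.
Source V1 fixes V_0 = 15 V.
KCL at each unknown node (sum of currents leaving = 0; resistances in Ω):
  Node 1: (V_1 - 15)/910 + (V_1 - V_2)/240 = 0
  Node 2: (V_2 - V_1)/240 + (V_2 - V_3)/360 = 0
  Node 3: (V_3 - V_2)/360 + (V_3 - 0)/1.3 = 0
Collecting terms (coefficients in siemens):
  0.005266·V_1 - 0.004167·V_2 = 0.01648
  0.006944·V_2 - 0.004167·V_1 - 0.002778·V_3 = 0
  0.772·V_3 - 0.002778·V_2 = 0
Solving these 3 simultaneous equations (Gaussian elimination) gives:
  V_1 = 5.968 V, V_2 = 3.586 V, V_3 = 0.0129 V
I_R3 = (V_2 - V_3)/R3 = (3.586 - 0.0129)/360 = 0.009925 A
P_R3 = I_R3² × R3 = (0.009925)² × 360 = 0.03546 W

Final answer: 0.03546 W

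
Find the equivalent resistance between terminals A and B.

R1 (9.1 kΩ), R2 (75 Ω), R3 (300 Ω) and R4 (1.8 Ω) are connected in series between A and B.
Reduce the network between node 0 (A) and node 4 (B) by series/parallel combination:
  Rs1 = R1 + R2 (series, joined only at node 1) = 9100 + 75 = 9175 Ω
  Rs2 = R3 + Rs1 (series, joined only at node 2) = 300 + 9175 = 9475 Ω
  Rs3 = R4 + Rs2 (series, joined only at node 3) = 1.8 + 9475 = 9477 Ω
R_eq = 9.477 kΩ

Final answer: 9.477 kΩ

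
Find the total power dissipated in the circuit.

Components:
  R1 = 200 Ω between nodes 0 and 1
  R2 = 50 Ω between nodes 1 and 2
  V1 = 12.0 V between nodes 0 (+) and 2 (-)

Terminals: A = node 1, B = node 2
Nodal analysis, taking node 2 as the 0 V reference.
Source V1 fixes V_0 = 12 V.
KCL at each unknown node (sum of currents leaving = 0; resistances in Ω):
  Node 1: (V_1 - 12)/200 + (V_1 - 0)/50 = 0
Collecting terms: 0.025 × V_1 = 0.06  =>  V_1 = 2.4 V
Power in each resistor, P = (ΔV)²/R:
  P_R1 = (12 - 2.4)²/200 = 0.4608 W
  P_R2 = (2.4 - 0)²/50 = 0.1152 W
P_total = P_R1 + P_R2 = 0.576 W

Final answer: 0.576 W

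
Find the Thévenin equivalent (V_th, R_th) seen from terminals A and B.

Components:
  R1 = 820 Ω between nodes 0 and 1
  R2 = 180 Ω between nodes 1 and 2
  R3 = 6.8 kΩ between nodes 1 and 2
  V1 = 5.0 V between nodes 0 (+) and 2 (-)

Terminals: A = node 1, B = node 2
Step 1 — V_th is the open-circuit voltage V_A - V_B (nothing connected across the terminals).
Nodal analysis, taking node 2 as the 0 V reference.
Source V1 fixes V_0 = 5 V.
KCL at each unknown node (sum of currents leaving = 0; resistances in Ω):
  Node 1: (V_1 - 5)/820 + (V_1 - 0)/180 + (V_1 - 0)/6800 = 0
Collecting terms: 0.006922 × V_1 = 0.006098  =>  V_1 = 0.8809 V
V_th = V_1 - V_2 = 0.8809 - 0 = 0.8809 V
Step 2 — R_th: zero the source — replace V1 by a short circuit (node 2 merges into node 0) — and find the resistance seen between A (node 1) and B (node 0).
Reduce the network between node 1 (A) and node 0 (B) by series/parallel combination:
  Rp1 = R1 ‖ R2 ‖ R3 (parallel, all between nodes 0 and 1) = 1/(1/820 + 1/180 + 1/6800) = 144.5 Ω
R_th = 144.5 Ω

Final answer: V_th = 0.8809 V, R_th = 144.5 Ω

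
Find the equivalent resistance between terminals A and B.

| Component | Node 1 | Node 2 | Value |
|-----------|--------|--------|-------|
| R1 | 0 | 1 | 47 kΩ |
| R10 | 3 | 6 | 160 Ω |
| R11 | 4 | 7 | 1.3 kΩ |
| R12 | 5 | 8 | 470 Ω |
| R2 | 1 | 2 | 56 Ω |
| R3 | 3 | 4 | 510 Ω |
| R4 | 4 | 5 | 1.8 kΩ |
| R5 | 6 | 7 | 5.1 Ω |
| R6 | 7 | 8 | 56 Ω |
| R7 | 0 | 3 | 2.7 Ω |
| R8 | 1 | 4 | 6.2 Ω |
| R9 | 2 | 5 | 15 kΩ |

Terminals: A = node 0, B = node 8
The network is not a plain series/parallel combination. Inject a 1 A test current into terminal A (node 0) and return it from terminal B (node 8); then R_eq = V_A / (1 A).
Nodal analysis, taking node 8 as the 0 V reference.
Current source I_test pushes 1 A into node 0 and draws it out of node 8.
KCL at each unknown node (sum of currents leaving = 0; resistances in Ω):
  Node 0: (V_0 - V_1)/47000 + (V_0 - V_3)/2.7 - 1 = 0
  Node 1: (V_1 - V_0)/47000 + (V_1 - V_2)/56 + (V_1 - V_4)/6.2 = 0
  Node 2: (V_2 - V_1)/56 + (V_2 - V_5)/15000 = 0
  Node 3: (V_3 - V_0)/2.7 + (V_3 - V_4)/510 + (V_3 - V_6)/160 = 0
  Node 4: (V_4 - V_1)/6.2 + (V_4 - V_3)/510 + (V_4 - V_5)/1800 + (V_4 - V_7)/1300 = 0
  Node 5: (V_5 - V_2)/15000 + (V_5 - V_4)/1800 + (V_5 - 0)/470 = 0
  Node 6: (V_6 - V_3)/160 + (V_6 - V_7)/5.1 = 0
  Node 7: (V_7 - V_4)/1300 + (V_7 - V_6)/5.1 + (V_7 - 0)/56 = 0
Collecting terms (coefficients in siemens):
  0.3704·V_0 - 0.00002128·V_1 - 0.3704·V_3 = 1
  0.1792·V_1 - 0.00002128·V_0 - 0.01786·V_2 - 0.1613·V_4 = 0
  0.01792·V_2 - 0.01786·V_1 - 0.00006667·V_5 = 0
  0.3786·V_3 - 0.3704·V_0 - 0.001961·V_4 - 0.00625·V_6 = 0
  0.1646·V_4 - 0.1613·V_1 - 0.001961·V_3 - 0.0005556·V_5 - 0.0007692·V_7 = 0
  0.00275·V_5 - 0.00006667·V_2 - 0.0005556·V_4 = 0
  0.2023·V_6 - 0.00625·V_3 - 0.1961·V_7 = 0
  0.2147·V_7 - 0.0007692·V_4 - 0.1961·V_6 = 0
Solving these 8 simultaneous equations (Gaussian elimination) gives:
  V_0 = 199.4 V, V_1 = 133.1 V, V_2 = 132.7 V, V_3 = 196.7 V
  V_4 = 133.1 V, V_5 = 30.11 V, V_6 = 56.87 V, V_7 = 52.41 V
R_eq = V_0 / 1 A = 199.4 Ω

Final answer: 199.4 Ω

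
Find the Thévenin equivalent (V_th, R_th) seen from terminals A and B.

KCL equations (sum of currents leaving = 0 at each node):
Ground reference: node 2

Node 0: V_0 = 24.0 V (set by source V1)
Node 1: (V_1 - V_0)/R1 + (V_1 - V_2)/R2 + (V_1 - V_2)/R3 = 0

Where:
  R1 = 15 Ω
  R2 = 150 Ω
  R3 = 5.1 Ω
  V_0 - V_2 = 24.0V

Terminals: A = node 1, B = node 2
Step 1 — V_th is the open-circuit voltage V_A - V_B (nothing connected across the terminals).
Nodal analysis, taking node 2 as the 0 V reference.
Source V1 fixes V_0 = 24 V.
KCL at each unknown node (sum of currents leaving = 0; resistances in Ω):
  Node 1: (V_1 - 24)/15 + (V_1 - 0)/150 + (V_1 - 0)/5.1 = 0
Collecting terms: 0.2694 × V_1 = 1.6  =>  V_1 = 5.939 V
V_th = V_1 - V_2 = 5.939 - 0 = 5.939 V
Step 2 — R_th: zero the source — replace V1 by a short circuit (node 2 merges into node 0) — and find the resistance seen between A (node 1) and B (node 0).
Reduce the network between node 1 (A) and node 0 (B) by series/parallel combination:
  Rp1 = R1 ‖ R2 ‖ R3 (parallel, all between nodes 0 and 1) = 1/(1/15 + 1/150 + 1/5.1) = 3.712 Ω
R_th = 3.712 Ω

Final answer: V_th = 5.939 V, R_th = 3.712 Ω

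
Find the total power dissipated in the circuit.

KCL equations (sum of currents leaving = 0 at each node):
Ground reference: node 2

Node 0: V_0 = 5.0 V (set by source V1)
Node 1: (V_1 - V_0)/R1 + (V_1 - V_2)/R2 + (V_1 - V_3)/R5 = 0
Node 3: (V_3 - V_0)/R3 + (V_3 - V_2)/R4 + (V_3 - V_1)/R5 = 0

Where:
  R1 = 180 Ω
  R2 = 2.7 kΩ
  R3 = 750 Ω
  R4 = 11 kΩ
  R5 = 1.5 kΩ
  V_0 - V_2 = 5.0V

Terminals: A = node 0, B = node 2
Nodal analysis, taking node 2 as the 0 V reference.
Source V1 fixes V_0 = 5 V.
KCL at each unknown node (sum of currents leaving = 0; resistances in Ω):
  Node 1: (V_1 - 5)/180 + (V_1 - 0)/2700 + (V_1 - V_3)/1500 = 0
  Node 3: (V_3 - 5)/750 + (V_3 - 0)/11000 + (V_3 - V_1)/1500 = 0
Collecting terms (coefficients in siemens):
  0.006593·V_1 - 0.0006667·V_3 = 0.02778
  0.002091·V_3 - 0.0006667·V_1 = 0.006667
Determinant D = (0.006593)(0.002091) - (-0.0006667)(-0.0006667) = 0.00001334
V_1 = [(0.02778)(0.002091) - (-0.0006667)(0.006667)]/D = 4.687 V
V_3 = [(0.006593)(0.006667) - (0.02778)(-0.0006667)]/D = 4.683 V
Power in each resistor, P = (ΔV)²/R:
  P_R1 = (5 - 4.687)²/180 = 0.0005442 W
  P_R2 = (4.687 - 0)²/2700 = 0.008136 W
  P_R3 = (5 - 4.683)²/750 = 0.0001341 W
  P_R4 = (0 - 4.683)²/11000 = 0.001994 W
  P_R5 = (4.687 - 4.683)²/1500 = 0.0000000118 W
P_total = P_R1 + P_R2 + P_R3 + P_R4 + P_R5 = 0.01081 W

Final answer: 0.01081 W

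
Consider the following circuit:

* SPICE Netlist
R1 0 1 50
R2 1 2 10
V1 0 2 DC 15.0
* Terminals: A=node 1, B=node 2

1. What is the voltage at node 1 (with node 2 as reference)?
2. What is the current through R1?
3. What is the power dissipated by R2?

Nodal analysis, taking node 2 as the 0 V reference.
Source V1 fixes V_0 = 15 V.
KCL at each unknown node (sum of currents leaving = 0; resistances in Ω):
  Node 1: (V_1 - 15)/50 + (V_1 - 0)/10 = 0
Collecting terms: 0.12 × V_1 = 0.3  =>  V_1 = 2.5 V
Part 1:
  Read off the nodal solution: V_1 = 2.5 V
Part 2:
  I_R1 = (V_0 - V_1)/R1 = (15 - 2.5)/50 = 0.25 A
  Magnitude: I_R1 = 0.25 A
Part 3:
  I_R2 = (V_1 - V_2)/R2 = (2.5 - 0)/10 = 0.25 A
  P_R2 = I_R2² × R2 = (0.25)² × 10 = 0.625 W

Final answers:
1. V_1 = 2.5 V
2. I_R1 = 0.25 A
3. P_R2 = 0.625 W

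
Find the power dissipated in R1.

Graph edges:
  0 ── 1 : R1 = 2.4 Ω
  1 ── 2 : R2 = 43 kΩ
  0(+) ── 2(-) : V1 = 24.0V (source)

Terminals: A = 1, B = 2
Nodal analysis, taking node 2 as the 0 V reference.
Source V1 fixes V_0 = 24 V.
KCL at each unknown node (sum of currents leaving = 0; resistances in Ω):
  Node 1: (V_1 - 24)/2.4 + (V_1 - 0)/43000 = 0
Collecting terms: 0.4167 × V_1 = 10  =>  V_1 = 24 V
I_R1 = (V_0 - V_1)/R1 = (24 - 24)/2.4 = 0.0005581 A
P_R1 = I_R1² × R1 = (0.0005581)² × 2.4 = 0.0000007476 W

Final answer: 7.476e-07 W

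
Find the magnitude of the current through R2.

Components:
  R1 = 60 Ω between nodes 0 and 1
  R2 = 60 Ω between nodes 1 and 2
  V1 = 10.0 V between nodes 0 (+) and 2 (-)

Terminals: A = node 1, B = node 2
Nodal analysis, taking node 2 as the 0 V reference.
Source V1 fixes V_0 = 10 V.
KCL at each unknown node (sum of currents leaving = 0; resistances in Ω):
  Node 1: (V_1 - 10)/60 + (V_1 - 0)/60 = 0
Collecting terms: 0.03333 × V_1 = 0.1667  =>  V_1 = 5 V
I_R2 = (V_1 - V_2)/R2 = (5 - 0)/60 = 0.08333 A
|I_R2| = 0.08333 A

Final answer: |I_R2| = 0.08333 A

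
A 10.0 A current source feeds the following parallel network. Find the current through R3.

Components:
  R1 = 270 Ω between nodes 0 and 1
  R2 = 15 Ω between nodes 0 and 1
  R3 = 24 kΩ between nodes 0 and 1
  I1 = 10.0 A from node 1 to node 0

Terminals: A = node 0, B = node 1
All resistors sit directly between nodes 0 and 1, so they are in parallel and share one voltage V; the full source current 10 A splits among them.
1/R_par = 1/270 + 1/15 + 1/24000 = 0.07041 S  =>  R_par = 14.2 Ω
V = I × R_par = 10 × 14.2 = 142 V
I_R3 = V/R3 = 142/24000 = 0.005918 A

Final answer: 0.005918 A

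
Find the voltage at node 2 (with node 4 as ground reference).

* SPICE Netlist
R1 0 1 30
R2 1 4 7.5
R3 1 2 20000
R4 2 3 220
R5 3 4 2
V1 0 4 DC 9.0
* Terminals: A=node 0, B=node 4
Nodal analysis, taking node 4 as the 0 V reference.
Source V1 fixes V_0 = 9 V.
KCL at each unknown node (sum of currents leaving = 0; resistances in Ω):
  Node 1: (V_1 - 9)/30 + (V_1 - 0)/7.5 + (V_1 - V_2)/20000 = 0
  Node 2: (V_2 - V_1)/20000 + (V_2 - V_3)/220 = 0
  Node 3: (V_3 - V_2)/220 + (V_3 - 0)/2 = 0
Collecting terms (coefficients in siemens):
  0.1667·V_1 - 0.00005·V_2 = 0.3
  0.004595·V_2 - 0.00005·V_1 - 0.004545·V_3 = 0
  0.5045·V_3 - 0.004545·V_2 = 0
Solving these 3 simultaneous equations (Gaussian elimination) gives:
  V_1 = 1.799 V, V_2 = 0.01975 V, V_3 = 0.000178 V
The requested potential is V_2 = 0.01975 V.

Final answer: V_2 = 0.01975 V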